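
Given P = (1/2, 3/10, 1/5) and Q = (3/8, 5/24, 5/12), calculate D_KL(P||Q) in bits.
0.1536 bits

KL divergence: D_KL(P||Q) = Σ p(x) log(p(x)/q(x))

Computing term by term:
  x=0: 1/2 × log_2[(1/2)/(3/8)] = 1/2 × 0.4150 = 0.2075
  x=1: 3/10 × log_2[(3/10)/(5/24)] = 3/10 × 0.5261 = 0.1578
  x=2: 1/5 × log_2[(1/5)/(5/12)] = 1/5 × -1.0589 = -0.2118

D_KL(P||Q) = 0.1536 bits

Note: KL divergence is always non-negative and equals 0 iff P = Q.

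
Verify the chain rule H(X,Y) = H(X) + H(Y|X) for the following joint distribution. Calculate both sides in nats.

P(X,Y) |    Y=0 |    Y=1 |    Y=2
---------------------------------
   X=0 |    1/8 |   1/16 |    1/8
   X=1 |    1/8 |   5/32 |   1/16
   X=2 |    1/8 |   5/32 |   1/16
H(X,Y) = 2.1397, H(X) = 1.0976, H(Y|X) = 1.0420 (all in nats)

Chain rule: H(X,Y) = H(X) + H(Y|X)

Left side — joint entropy directly:
H(X,Y) = -Σ p(x,y) log p(x,y) = 2.1397 nats

Right side — compute H(Y|X) from the conditional distributions:
P(X) = (5/16, 11/32, 11/32), so H(X) = 1.0976 nats
H(Y|X) = Σ_x P(X=x) · H(Y|X=x):
  P(Y|X=0) = (2/5, 1/5, 2/5), H(Y|X=0) = 1.0549, weight P(X=0) = 5/16
  P(Y|X=1) = (4/11, 5/11, 2/11), H(Y|X=1) = 1.0362, weight P(X=1) = 11/32
  P(Y|X=2) = (4/11, 5/11, 2/11), H(Y|X=2) = 1.0362, weight P(X=2) = 11/32
H(Y|X) = 1.0420 nats

H(X) + H(Y|X) = 1.0976 + 1.0420 = 2.1397 nats

Both sides equal 2.1397 nats. ✓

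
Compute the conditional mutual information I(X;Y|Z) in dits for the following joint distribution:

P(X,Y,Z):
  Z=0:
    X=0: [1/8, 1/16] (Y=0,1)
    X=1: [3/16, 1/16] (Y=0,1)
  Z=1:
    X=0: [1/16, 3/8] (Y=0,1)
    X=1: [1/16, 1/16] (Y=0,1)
0.0146 dits

Conditional mutual information: I(X;Y|Z) = H(X|Z) + H(Y|Z) - H(X,Y|Z)

H(Z) = 0.2976
H(X,Z) = 0.5568 → H(X|Z) = 0.2592
H(Y,Z) = 0.5407 → H(Y|Z) = 0.2431
H(X,Y,Z) = 0.7852 → H(X,Y|Z) = 0.4876

I(X;Y|Z) = 0.2592 + 0.2431 - 0.4876 = 0.0146 dits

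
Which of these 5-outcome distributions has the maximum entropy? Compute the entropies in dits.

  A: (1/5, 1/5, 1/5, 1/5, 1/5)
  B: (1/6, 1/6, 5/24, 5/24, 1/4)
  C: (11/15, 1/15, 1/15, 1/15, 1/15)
A

For a discrete distribution over n outcomes, entropy is maximized by the uniform distribution.

Computing entropies:
H(A) = 0.6990 dits
H(B) = 0.6937 dits
H(C) = 0.4124 dits

The uniform distribution (where all probabilities equal 1/5) achieves the maximum entropy of log_10(5) = 0.6990 dits.

Distribution A has the highest entropy.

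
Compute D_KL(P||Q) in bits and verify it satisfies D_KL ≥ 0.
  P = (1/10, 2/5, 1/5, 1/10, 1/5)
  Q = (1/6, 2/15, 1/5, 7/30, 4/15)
0.3550 bits

KL divergence satisfies the Gibbs inequality: D_KL(P||Q) ≥ 0 for all distributions P, Q.

D_KL(P||Q) = Σ p(x) log(p(x)/q(x))
Term by term:
  x=0: 1/10 × log_2[(1/10)/(1/6)] = -0.0737
  x=1: 2/5 × log_2[(2/5)/(2/15)] = 0.6340
  x=2: 1/5 × log_2[(1/5)/(1/5)] = 0.0000
  x=3: 1/10 × log_2[(1/10)/(7/30)] = -0.1222
  x=4: 1/5 × log_2[(1/5)/(4/15)] = -0.0830
D_KL(P||Q) = 0.3550 bits

D_KL(P||Q) = 0.3550 ≥ 0 ✓

This non-negativity is a fundamental property: relative entropy cannot be negative because it measures how different Q is from P.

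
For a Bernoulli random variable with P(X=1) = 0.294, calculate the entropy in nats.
0.6057 nats

The binary entropy function is:
H(p) = -p log(p) - (1-p) log(1-p)

H(0.294) = -0.294 × log_e(0.294) - 0.706 × log_e(0.706)
H(0.294) = 0.6057 nats

Note: Binary entropy is maximized at p=0.5 (H=1 bit) and minimized at p=0 or p=1 (H=0).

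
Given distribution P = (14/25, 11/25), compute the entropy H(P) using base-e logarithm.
0.6859 nats

Shannon entropy is H(X) = -Σ p(x) log p(x).

For P = (14/25, 11/25):
H = -14/25 × log_e(14/25) -11/25 × log_e(11/25)
H = 0.6859 nats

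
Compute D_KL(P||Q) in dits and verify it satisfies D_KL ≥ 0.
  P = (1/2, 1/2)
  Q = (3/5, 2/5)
0.0089 dits

KL divergence satisfies the Gibbs inequality: D_KL(P||Q) ≥ 0 for all distributions P, Q.

D_KL(P||Q) = Σ p(x) log(p(x)/q(x))
Term by term:
  x=0: 1/2 × log_10[(1/2)/(3/5)] = -0.0396
  x=1: 1/2 × log_10[(1/2)/(2/5)] = 0.0485
D_KL(P||Q) = 0.0089 dits

D_KL(P||Q) = 0.0089 ≥ 0 ✓

This non-negativity is a fundamental property: relative entropy cannot be negative because it measures how different Q is from P.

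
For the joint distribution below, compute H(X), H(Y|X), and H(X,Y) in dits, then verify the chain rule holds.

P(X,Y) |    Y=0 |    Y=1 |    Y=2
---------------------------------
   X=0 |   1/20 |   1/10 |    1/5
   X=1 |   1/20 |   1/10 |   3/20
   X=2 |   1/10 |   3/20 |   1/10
H(X,Y) = 0.9171, H(X) = 0.4760, H(Y|X) = 0.4411 (all in dits)

Chain rule: H(X,Y) = H(X) + H(Y|X)

Left side — joint entropy directly:
H(X,Y) = -Σ p(x,y) log p(x,y) = 0.9171 dits

Right side — compute H(Y|X) from the conditional distributions:
P(X) = (7/20, 3/10, 7/20), so H(X) = 0.4760 dits
H(Y|X) = Σ_x P(X=x) · H(Y|X=x):
  P(Y|X=0) = (1/7, 2/7, 4/7), H(Y|X=0) = 0.4151, weight P(X=0) = 7/20
  P(Y|X=1) = (1/6, 1/3, 1/2), H(Y|X=1) = 0.4392, weight P(X=1) = 3/10
  P(Y|X=2) = (2/7, 3/7, 2/7), H(Y|X=2) = 0.4686, weight P(X=2) = 7/20
H(Y|X) = 0.4411 dits

H(X) + H(Y|X) = 0.4760 + 0.4411 = 0.9171 dits

Both sides equal 0.9171 dits. ✓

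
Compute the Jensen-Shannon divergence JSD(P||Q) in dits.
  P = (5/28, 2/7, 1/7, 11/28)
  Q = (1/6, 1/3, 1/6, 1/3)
0.0012 dits

Jensen-Shannon divergence is:
JSD(P||Q) = 0.5 × D_KL(P||M) + 0.5 × D_KL(Q||M)
where M = 0.5 × (P + Q) is the mixture distribution.

M = 0.5 × (5/28, 2/7, 1/7, 11/28) + 0.5 × (1/6, 1/3, 1/6, 1/3) = (0.172619, 0.309524, 0.154762, 0.363095)

D_KL(P||M) = 0.0012 dits
D_KL(Q||M) = 0.0012 dits

JSD(P||Q) = 0.5 × 0.0012 + 0.5 × 0.0012 = 0.0012 dits

Unlike KL divergence, JSD is symmetric and bounded: 0 ≤ JSD ≤ log(2).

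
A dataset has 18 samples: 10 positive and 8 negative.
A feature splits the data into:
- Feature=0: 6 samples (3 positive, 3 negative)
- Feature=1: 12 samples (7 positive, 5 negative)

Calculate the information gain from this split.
0.0045 bits

Information Gain = H(Y) - H(Y|Feature)

Before split:
P(positive) = 10/18 = 0.5556
H(Y) = 0.9911 bits

After split:
Feature=0: H = 1.0000 bits (weight = 6/18)
Feature=1: H = 0.9799 bits (weight = 12/18)
H(Y|Feature) = (6/18)×1.0000 + (12/18)×0.9799 = 0.9866 bits

Information Gain = 0.9911 - 0.9866 = 0.0045 bits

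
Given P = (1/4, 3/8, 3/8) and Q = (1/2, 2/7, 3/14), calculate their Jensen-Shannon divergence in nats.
0.0354 nats

Jensen-Shannon divergence is:
JSD(P||Q) = 0.5 × D_KL(P||M) + 0.5 × D_KL(Q||M)
where M = 0.5 × (P + Q) is the mixture distribution.

M = 0.5 × (1/4, 3/8, 3/8) + 0.5 × (1/2, 2/7, 3/14) = (3/8, 0.330357, 0.294643)

D_KL(P||M) = 0.0366 nats
D_KL(Q||M) = 0.0341 nats

JSD(P||Q) = 0.5 × 0.0366 + 0.5 × 0.0341 = 0.0354 nats

Unlike KL divergence, JSD is symmetric and bounded: 0 ≤ JSD ≤ log(2).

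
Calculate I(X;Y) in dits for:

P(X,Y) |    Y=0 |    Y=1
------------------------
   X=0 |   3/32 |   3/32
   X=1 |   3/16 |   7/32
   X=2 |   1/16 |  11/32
0.0255 dits

Mutual information: I(X;Y) = H(X) + H(Y) - H(X,Y)

Marginals:
P(X) = (3/16, 13/32, 13/32), H(X) = 0.4542 dits
P(Y) = (11/32, 21/32), H(Y) = 0.2795 dits

Joint entropy: H(X,Y) = 0.7081 dits

I(X;Y) = 0.4542 + 0.2795 - 0.7081 = 0.0255 dits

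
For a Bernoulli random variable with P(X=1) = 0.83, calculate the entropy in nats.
0.4559 nats

The binary entropy function is:
H(p) = -p log(p) - (1-p) log(1-p)

H(0.83) = -0.83 × log_e(0.83) - 0.17 × log_e(0.17)
H(0.83) = 0.4559 nats

Note: Binary entropy is maximized at p=0.5 (H=1 bit) and minimized at p=0 or p=1 (H=0).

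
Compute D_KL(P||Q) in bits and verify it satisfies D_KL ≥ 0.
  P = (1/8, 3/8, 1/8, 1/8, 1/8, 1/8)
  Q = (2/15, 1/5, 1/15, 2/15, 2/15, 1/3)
0.2416 bits

KL divergence satisfies the Gibbs inequality: D_KL(P||Q) ≥ 0 for all distributions P, Q.

D_KL(P||Q) = Σ p(x) log(p(x)/q(x))
Term by term:
  x=0: 1/8 × log_2[(1/8)/(2/15)] = -0.0116
  x=1: 3/8 × log_2[(3/8)/(1/5)] = 0.3401
  x=2: 1/8 × log_2[(1/8)/(1/15)] = 0.1134
  x=3: 1/8 × log_2[(1/8)/(2/15)] = -0.0116
  x=4: 1/8 × log_2[(1/8)/(2/15)] = -0.0116
  x=5: 1/8 × log_2[(1/8)/(1/3)] = -0.1769
D_KL(P||Q) = 0.2416 bits

D_KL(P||Q) = 0.2416 ≥ 0 ✓

This non-negativity is a fundamental property: relative entropy cannot be negative because it measures how different Q is from P.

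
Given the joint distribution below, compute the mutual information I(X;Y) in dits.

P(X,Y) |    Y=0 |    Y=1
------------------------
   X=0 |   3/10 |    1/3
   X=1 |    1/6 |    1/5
0.0001 dits

Mutual information: I(X;Y) = H(X) + H(Y) - H(X,Y)

Marginals:
P(X) = (19/30, 11/30), H(X) = 0.2854 dits
P(Y) = (7/15, 8/15), H(Y) = 0.3001 dits

Joint entropy: H(X,Y) = 0.5854 dits

I(X;Y) = 0.2854 + 0.3001 - 0.5854 = 0.0001 dits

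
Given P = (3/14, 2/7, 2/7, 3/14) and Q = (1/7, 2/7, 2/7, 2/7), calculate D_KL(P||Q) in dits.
0.0110 dits

KL divergence: D_KL(P||Q) = Σ p(x) log(p(x)/q(x))

Computing term by term:
  x=0: 3/14 × log_10[(3/14)/(1/7)] = 3/14 × 0.1761 = 0.0377
  x=1: 2/7 × log_10[(2/7)/(2/7)] = 2/7 × 0.0000 = 0.0000
  x=2: 2/7 × log_10[(2/7)/(2/7)] = 2/7 × 0.0000 = 0.0000
  x=3: 3/14 × log_10[(3/14)/(2/7)] = 3/14 × -0.1249 = -0.0268

D_KL(P||Q) = 0.0110 dits

Note: KL divergence is always non-negative and equals 0 iff P = Q.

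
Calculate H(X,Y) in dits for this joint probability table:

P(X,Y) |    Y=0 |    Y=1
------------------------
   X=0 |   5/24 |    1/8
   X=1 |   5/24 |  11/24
0.5520 dits

Joint entropy is H(X,Y) = -Σ_{x,y} p(x,y) log p(x,y).

Summing over all non-zero entries:
H(X,Y) = -[5/24·log_10(5/24) + 1/8·log_10(1/8) + 5/24·log_10(5/24) + 11/24·log_10(11/24)]
H(X,Y) = 0.5520 dits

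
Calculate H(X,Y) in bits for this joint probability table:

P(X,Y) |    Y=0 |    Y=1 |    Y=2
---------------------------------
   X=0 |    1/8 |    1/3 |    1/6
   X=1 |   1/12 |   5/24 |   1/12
2.4031 bits

Joint entropy is H(X,Y) = -Σ_{x,y} p(x,y) log p(x,y).

Summing over all non-zero entries:
H(X,Y) = -[1/8·log_2(1/8) + 1/3·log_2(1/3) + 1/6·log_2(1/6) + 1/12·log_2(1/12) + 5/24·log_2(5/24) + 1/12·log_2(1/12)]
H(X,Y) = 2.4031 bits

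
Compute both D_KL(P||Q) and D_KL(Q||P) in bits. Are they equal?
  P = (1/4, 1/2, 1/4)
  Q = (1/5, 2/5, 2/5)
D_KL(P||Q) = 0.0719, D_KL(Q||P) = 0.0781

KL divergence is not symmetric: D_KL(P||Q) ≠ D_KL(Q||P) in general.

D_KL(P||Q) = 0.0719 bits
D_KL(Q||P) = 0.0781 bits

No, they are not equal!

This asymmetry is why KL divergence is not a true distance metric.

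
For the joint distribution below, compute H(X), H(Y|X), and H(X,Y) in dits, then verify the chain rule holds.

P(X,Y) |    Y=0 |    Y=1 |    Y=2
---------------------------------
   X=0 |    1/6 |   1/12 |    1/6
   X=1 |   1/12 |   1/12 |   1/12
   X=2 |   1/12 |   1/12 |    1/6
H(X,Y) = 0.9287, H(X) = 0.4680, H(Y|X) = 0.4607 (all in dits)

Chain rule: H(X,Y) = H(X) + H(Y|X)

Left side — joint entropy directly:
H(X,Y) = -Σ p(x,y) log p(x,y) = 0.9287 dits

Right side — compute H(Y|X) from the conditional distributions:
P(X) = (5/12, 1/4, 1/3), so H(X) = 0.4680 dits
H(Y|X) = Σ_x P(X=x) · H(Y|X=x):
  P(Y|X=0) = (2/5, 1/5, 2/5), H(Y|X=0) = 0.4581, weight P(X=0) = 5/12
  P(Y|X=1) = (1/3, 1/3, 1/3), H(Y|X=1) = 0.4771, weight P(X=1) = 1/4
  P(Y|X=2) = (1/4, 1/4, 1/2), H(Y|X=2) = 0.4515, weight P(X=2) = 1/3
H(Y|X) = 0.4607 dits

H(X) + H(Y|X) = 0.4680 + 0.4607 = 0.9287 dits

Both sides equal 0.9287 dits. ✓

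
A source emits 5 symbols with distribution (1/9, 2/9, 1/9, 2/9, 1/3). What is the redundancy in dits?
0.0376 dits

Redundancy measures how far a source is from maximum entropy:
R = H_max - H(X)

Maximum entropy for 5 symbols: H_max = log_10(5) = 0.6990 dits
Actual entropy: H(X) = 0.6614 dits
Redundancy: R = 0.6990 - 0.6614 = 0.0376 dits

This redundancy represents potential for compression: the source could be compressed by 0.0376 dits per symbol.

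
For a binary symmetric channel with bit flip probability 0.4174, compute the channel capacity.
0.0198 bits

For a binary symmetric channel (BSC) with error probability p:
Capacity C = 1 - H(p) bits per symbol

where H(p) = -p log₂(p) - (1-p) log₂(1-p) is the binary entropy function.

H(0.4174) = 0.9802 bits
C = 1 - 0.9802 = 0.0198 bits per symbol

This means we can reliably transmit up to 0.0198 bits of information per channel use.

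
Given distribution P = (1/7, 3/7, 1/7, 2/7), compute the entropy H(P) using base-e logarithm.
1.2770 nats

Shannon entropy is H(X) = -Σ p(x) log p(x).

For P = (1/7, 3/7, 1/7, 2/7):
H = -1/7 × log_e(1/7) -3/7 × log_e(3/7) -1/7 × log_e(1/7) -2/7 × log_e(2/7)
H = 1.2770 nats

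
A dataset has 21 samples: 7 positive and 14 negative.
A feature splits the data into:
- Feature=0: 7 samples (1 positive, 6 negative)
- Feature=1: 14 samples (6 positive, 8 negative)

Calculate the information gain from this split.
0.0643 bits

Information Gain = H(Y) - H(Y|Feature)

Before split:
P(positive) = 7/21 = 0.3333
H(Y) = 0.9183 bits

After split:
Feature=0: H = 0.5917 bits (weight = 7/21)
Feature=1: H = 0.9852 bits (weight = 14/21)
H(Y|Feature) = (7/21)×0.5917 + (14/21)×0.9852 = 0.8540 bits

Information Gain = 0.9183 - 0.8540 = 0.0643 bits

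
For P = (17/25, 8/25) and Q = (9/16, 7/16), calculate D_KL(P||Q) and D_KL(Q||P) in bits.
D_KL(P||Q) = 0.0417, D_KL(Q||P) = 0.0435

KL divergence is not symmetric: D_KL(P||Q) ≠ D_KL(Q||P) in general.

D_KL(P||Q) = 0.0417 bits
D_KL(Q||P) = 0.0435 bits

No, they are not equal!

This asymmetry is why KL divergence is not a true distance metric.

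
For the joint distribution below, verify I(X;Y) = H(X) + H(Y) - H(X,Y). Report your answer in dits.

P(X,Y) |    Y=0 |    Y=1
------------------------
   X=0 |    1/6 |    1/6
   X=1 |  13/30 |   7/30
I(X;Y) = 0.0045 dits

Mutual information has multiple equivalent forms:
- I(X;Y) = H(X) - H(X|Y)
- I(X;Y) = H(Y) - H(Y|X)
- I(X;Y) = H(X) + H(Y) - H(X,Y)

Computing all quantities:
H(X) = 0.2764, H(Y) = 0.2923, H(X,Y) = 0.5642
H(X|Y) = 0.2719, H(Y|X) = 0.2878

Verification:
H(X) - H(X|Y) = 0.2764 - 0.2719 = 0.0045
H(Y) - H(Y|X) = 0.2923 - 0.2878 = 0.0045
H(X) + H(Y) - H(X,Y) = 0.2764 + 0.2923 - 0.5642 = 0.0045

All forms give I(X;Y) = 0.0045 dits. ✓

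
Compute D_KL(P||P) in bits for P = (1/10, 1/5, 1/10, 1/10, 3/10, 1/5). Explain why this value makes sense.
0.0000 bits

KL divergence satisfies the Gibbs inequality: D_KL(P||Q) ≥ 0 for all distributions P, Q.

D_KL(P||Q) = Σ p(x) log(p(x)/q(x))
Each term is p(x) × log_2(p(x)/p(x)) = p(x) × log_2(1) = 0, so the sum is 0.
D_KL(P||Q) = 0.0000 bits

When P = Q, the KL divergence is exactly 0, as there is no 'divergence' between identical distributions.

This non-negativity is a fundamental property: relative entropy cannot be negative because it measures how different Q is from P.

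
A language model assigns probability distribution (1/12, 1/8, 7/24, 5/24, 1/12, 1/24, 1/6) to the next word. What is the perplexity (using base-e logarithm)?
5.9972

Perplexity is e^H (or exp(H) for natural log).

First, H = -Σ p log p = 1.7913 nats
Perplexity = e^1.7913 = 5.9972

Interpretation: The model's uncertainty is equivalent to choosing uniformly among 6.0 options.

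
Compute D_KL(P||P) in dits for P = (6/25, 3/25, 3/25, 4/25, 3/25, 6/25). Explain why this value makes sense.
0.0000 dits

KL divergence satisfies the Gibbs inequality: D_KL(P||Q) ≥ 0 for all distributions P, Q.

D_KL(P||Q) = Σ p(x) log(p(x)/q(x))
Each term is p(x) × log_10(p(x)/p(x)) = p(x) × log_10(1) = 0, so the sum is 0.
D_KL(P||Q) = 0.0000 dits

When P = Q, the KL divergence is exactly 0, as there is no 'divergence' between identical distributions.

This non-negativity is a fundamental property: relative entropy cannot be negative because it measures how different Q is from P.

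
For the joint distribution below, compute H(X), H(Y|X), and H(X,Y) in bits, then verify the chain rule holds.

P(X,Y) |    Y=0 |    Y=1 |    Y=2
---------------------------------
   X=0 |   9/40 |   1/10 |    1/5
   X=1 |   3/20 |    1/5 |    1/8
H(X,Y) = 2.5307, H(X) = 0.9982, H(Y|X) = 1.5325 (all in bits)

Chain rule: H(X,Y) = H(X) + H(Y|X)

Left side — joint entropy directly:
H(X,Y) = -Σ p(x,y) log p(x,y) = 2.5307 bits

Right side — compute H(Y|X) from the conditional distributions:
P(X) = (21/40, 19/40), so H(X) = 0.9982 bits
H(Y|X) = Σ_x P(X=x) · H(Y|X=x):
  P(Y|X=0) = (3/7, 4/21, 8/21), H(Y|X=0) = 1.5100, weight P(X=0) = 21/40
  P(Y|X=1) = (6/19, 8/19, 5/19), H(Y|X=1) = 1.5574, weight P(X=1) = 19/40
H(Y|X) = 1.5325 bits

H(X) + H(Y|X) = 0.9982 + 1.5325 = 2.5307 bits

Both sides equal 2.5307 bits. ✓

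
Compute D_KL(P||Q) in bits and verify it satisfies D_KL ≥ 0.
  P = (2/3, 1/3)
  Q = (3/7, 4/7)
0.1658 bits

KL divergence satisfies the Gibbs inequality: D_KL(P||Q) ≥ 0 for all distributions P, Q.

D_KL(P||Q) = Σ p(x) log(p(x)/q(x))
Term by term:
  x=0: 2/3 × log_2[(2/3)/(3/7)] = 0.4250
  x=1: 1/3 × log_2[(1/3)/(4/7)] = -0.2592
D_KL(P||Q) = 0.1658 bits

D_KL(P||Q) = 0.1658 ≥ 0 ✓

This non-negativity is a fundamental property: relative entropy cannot be negative because it measures how different Q is from P.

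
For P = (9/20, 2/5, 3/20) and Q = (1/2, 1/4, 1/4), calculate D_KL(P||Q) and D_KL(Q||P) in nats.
D_KL(P||Q) = 0.0640, D_KL(Q||P) = 0.0629

KL divergence is not symmetric: D_KL(P||Q) ≠ D_KL(Q||P) in general.

D_KL(P||Q) = 0.0640 nats
D_KL(Q||P) = 0.0629 nats

No, they are not equal!

This asymmetry is why KL divergence is not a true distance metric.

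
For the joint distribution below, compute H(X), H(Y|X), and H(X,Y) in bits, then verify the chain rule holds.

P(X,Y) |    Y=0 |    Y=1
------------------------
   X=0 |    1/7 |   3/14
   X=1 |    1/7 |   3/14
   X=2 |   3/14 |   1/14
H(X,Y) = 2.5027, H(X) = 1.5774, H(Y|X) = 0.9253 (all in bits)

Chain rule: H(X,Y) = H(X) + H(Y|X)

Left side — joint entropy directly:
H(X,Y) = -Σ p(x,y) log p(x,y) = 2.5027 bits

Right side — compute H(Y|X) from the conditional distributions:
P(X) = (5/14, 5/14, 2/7), so H(X) = 1.5774 bits
H(Y|X) = Σ_x P(X=x) · H(Y|X=x):
  P(Y|X=0) = (2/5, 3/5), H(Y|X=0) = 0.9710, weight P(X=0) = 5/14
  P(Y|X=1) = (2/5, 3/5), H(Y|X=1) = 0.9710, weight P(X=1) = 5/14
  P(Y|X=2) = (3/4, 1/4), H(Y|X=2) = 0.8113, weight P(X=2) = 2/7
H(Y|X) = 0.9253 bits

H(X) + H(Y|X) = 1.5774 + 0.9253 = 2.5027 bits

Both sides equal 2.5027 bits. ✓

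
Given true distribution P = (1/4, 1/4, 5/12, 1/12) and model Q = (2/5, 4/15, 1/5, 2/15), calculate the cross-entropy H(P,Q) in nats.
1.3980 nats

Cross-entropy: H(P,Q) = -Σ p(x) log q(x)

Alternatively: H(P,Q) = H(P) + D_KL(P||Q)
H(P) = 1.2650 nats
D_KL(P||Q) = 0.1330 nats

H(P,Q) = 1.2650 + 0.1330 = 1.3980 nats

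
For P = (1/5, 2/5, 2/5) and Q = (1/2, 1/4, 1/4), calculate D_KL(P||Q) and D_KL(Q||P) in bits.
D_KL(P||Q) = 0.2781, D_KL(Q||P) = 0.3219

KL divergence is not symmetric: D_KL(P||Q) ≠ D_KL(Q||P) in general.

D_KL(P||Q) = 0.2781 bits
D_KL(Q||P) = 0.3219 bits

No, they are not equal!

This asymmetry is why KL divergence is not a true distance metric.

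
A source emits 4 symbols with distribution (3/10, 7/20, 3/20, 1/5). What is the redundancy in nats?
0.0512 nats

Redundancy measures how far a source is from maximum entropy:
R = H_max - H(X)

Maximum entropy for 4 symbols: H_max = log_e(4) = 1.3863 nats
Actual entropy: H(X) = 1.3351 nats
Redundancy: R = 1.3863 - 1.3351 = 0.0512 nats

This redundancy represents potential for compression: the source could be compressed by 0.0512 nats per symbol.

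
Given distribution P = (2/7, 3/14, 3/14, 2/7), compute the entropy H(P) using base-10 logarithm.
0.5976 dits

Shannon entropy is H(X) = -Σ p(x) log p(x).

For P = (2/7, 3/14, 3/14, 2/7):
H = -2/7 × log_10(2/7) -3/14 × log_10(3/14) -3/14 × log_10(3/14) -2/7 × log_10(2/7)
H = 0.5976 dits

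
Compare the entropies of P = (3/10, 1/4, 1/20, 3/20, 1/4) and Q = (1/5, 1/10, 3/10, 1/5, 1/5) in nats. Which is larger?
Q

Computing entropies in nats:
H(P) = 1.4887
H(Q) = 1.5571

Distribution Q has higher entropy.

Intuition: The distribution closer to uniform (more spread out) has higher entropy.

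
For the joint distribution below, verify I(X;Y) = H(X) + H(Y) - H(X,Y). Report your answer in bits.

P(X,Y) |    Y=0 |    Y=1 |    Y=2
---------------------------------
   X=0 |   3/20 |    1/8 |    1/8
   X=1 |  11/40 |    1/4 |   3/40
I(X;Y) = 0.0376 bits

Mutual information has multiple equivalent forms:
- I(X;Y) = H(X) - H(X|Y)
- I(X;Y) = H(Y) - H(Y|X)
- I(X;Y) = H(X) + H(Y) - H(X,Y)

Computing all quantities:
H(X) = 0.9710, H(Y) = 1.5197, H(X,Y) = 2.4530
H(X|Y) = 0.9333, H(Y|X) = 1.4821

Verification:
H(X) - H(X|Y) = 0.9710 - 0.9333 = 0.0376
H(Y) - H(Y|X) = 1.5197 - 1.4821 = 0.0376
H(X) + H(Y) - H(X,Y) = 0.9710 + 1.5197 - 2.4530 = 0.0376

All forms give I(X;Y) = 0.0376 bits. ✓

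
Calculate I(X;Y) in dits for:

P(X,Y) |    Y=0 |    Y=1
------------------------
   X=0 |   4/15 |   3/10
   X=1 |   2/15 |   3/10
0.0060 dits

Mutual information: I(X;Y) = H(X) + H(Y) - H(X,Y)

Marginals:
P(X) = (17/30, 13/30), H(X) = 0.2972 dits
P(Y) = (2/5, 3/5), H(Y) = 0.2923 dits

Joint entropy: H(X,Y) = 0.5835 dits

I(X;Y) = 0.2972 + 0.2923 - 0.5835 = 0.0060 dits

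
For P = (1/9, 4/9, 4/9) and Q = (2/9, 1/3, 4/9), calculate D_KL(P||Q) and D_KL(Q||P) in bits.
D_KL(P||Q) = 0.0733, D_KL(Q||P) = 0.0839

KL divergence is not symmetric: D_KL(P||Q) ≠ D_KL(Q||P) in general.

D_KL(P||Q) = 0.0733 bits
D_KL(Q||P) = 0.0839 bits

No, they are not equal!

This asymmetry is why KL divergence is not a true distance metric.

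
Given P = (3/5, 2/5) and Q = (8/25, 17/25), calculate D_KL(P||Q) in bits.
0.2379 bits

KL divergence: D_KL(P||Q) = Σ p(x) log(p(x)/q(x))

Computing term by term:
  x=0: 3/5 × log_2[(3/5)/(8/25)] = 3/5 × 0.9069 = 0.5441
  x=1: 2/5 × log_2[(2/5)/(17/25)] = 2/5 × -0.7655 = -0.3062

D_KL(P||Q) = 0.2379 bits

Note: KL divergence is always non-negative and equals 0 iff P = Q.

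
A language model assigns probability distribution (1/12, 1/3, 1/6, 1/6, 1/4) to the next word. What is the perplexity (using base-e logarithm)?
4.5590

Perplexity is e^H (or exp(H) for natural log).

First, H = -Σ p log p = 1.5171 nats
Perplexity = e^1.5171 = 4.5590

Interpretation: The model's uncertainty is equivalent to choosing uniformly among 4.6 options.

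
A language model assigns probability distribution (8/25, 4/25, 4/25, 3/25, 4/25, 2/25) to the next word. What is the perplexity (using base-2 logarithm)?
5.4780

Perplexity is 2^H (or exp(H) for natural log).

First, H = -Σ p log p = 2.4537 bits
Perplexity = 2^2.4537 = 5.4780

Interpretation: The model's uncertainty is equivalent to choosing uniformly among 5.5 options.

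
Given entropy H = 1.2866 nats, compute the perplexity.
3.6205

Perplexity is e^H (or exp(H) for natural log).

H = 1.2866 nats
Perplexity = e^1.2866 = 3.6205

Interpretation: The model's uncertainty is equivalent to choosing uniformly among 3.6 options.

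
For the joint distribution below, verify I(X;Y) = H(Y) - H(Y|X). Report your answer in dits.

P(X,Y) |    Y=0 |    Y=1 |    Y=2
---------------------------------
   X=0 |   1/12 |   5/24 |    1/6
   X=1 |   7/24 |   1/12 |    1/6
I(X;Y) = 0.0371 dits

Mutual information has multiple equivalent forms:
- I(X;Y) = H(X) - H(X|Y)
- I(X;Y) = H(Y) - H(Y|X)
- I(X;Y) = H(X) + H(Y) - H(X,Y)

Computing all quantities:
H(X) = 0.2995, H(Y) = 0.4749, H(X,Y) = 0.7372
H(X|Y) = 0.2624, H(Y|X) = 0.4377

Verification:
H(X) - H(X|Y) = 0.2995 - 0.2624 = 0.0371
H(Y) - H(Y|X) = 0.4749 - 0.4377 = 0.0371
H(X) + H(Y) - H(X,Y) = 0.2995 + 0.4749 - 0.7372 = 0.0371

All forms give I(X;Y) = 0.0371 dits. ✓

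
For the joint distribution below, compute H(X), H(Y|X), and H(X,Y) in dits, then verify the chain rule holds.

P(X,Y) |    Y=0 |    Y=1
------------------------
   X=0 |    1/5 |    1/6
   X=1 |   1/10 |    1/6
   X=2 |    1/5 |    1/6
H(X,Y) = 0.7687, H(X) = 0.4726, H(Y|X) = 0.2961 (all in dits)

Chain rule: H(X,Y) = H(X) + H(Y|X)

Left side — joint entropy directly:
H(X,Y) = -Σ p(x,y) log p(x,y) = 0.7687 dits

Right side — compute H(Y|X) from the conditional distributions:
P(X) = (11/30, 4/15, 11/30), so H(X) = 0.4726 dits
H(Y|X) = Σ_x P(X=x) · H(Y|X=x):
  P(Y|X=0) = (6/11, 5/11), H(Y|X=0) = 0.2992, weight P(X=0) = 11/30
  P(Y|X=1) = (3/8, 5/8), H(Y|X=1) = 0.2873, weight P(X=1) = 4/15
  P(Y|X=2) = (6/11, 5/11), H(Y|X=2) = 0.2992, weight P(X=2) = 11/30
H(Y|X) = 0.2961 dits

H(X) + H(Y|X) = 0.4726 + 0.2961 = 0.7687 dits

Both sides equal 0.7687 dits. ✓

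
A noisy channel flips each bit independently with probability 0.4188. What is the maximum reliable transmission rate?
0.0191 bits

For a binary symmetric channel (BSC) with error probability p:
Capacity C = 1 - H(p) bits per symbol

where H(p) = -p log₂(p) - (1-p) log₂(1-p) is the binary entropy function.

H(0.4188) = 0.9809 bits
C = 1 - 0.9809 = 0.0191 bits per symbol

This means we can reliably transmit up to 0.0191 bits of information per channel use.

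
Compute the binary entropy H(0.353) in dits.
0.2820 dits

The binary entropy function is:
H(p) = -p log(p) - (1-p) log(1-p)

H(0.353) = -0.353 × log_10(0.353) - 0.647 × log_10(0.647)
H(0.353) = 0.2820 dits

Note: Binary entropy is maximized at p=0.5 (H=1 bit) and minimized at p=0 or p=1 (H=0).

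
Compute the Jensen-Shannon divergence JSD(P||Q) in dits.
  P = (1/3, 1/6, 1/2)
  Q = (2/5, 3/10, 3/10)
0.0103 dits

Jensen-Shannon divergence is:
JSD(P||Q) = 0.5 × D_KL(P||M) + 0.5 × D_KL(Q||M)
where M = 0.5 × (P + Q) is the mixture distribution.

M = 0.5 × (1/3, 1/6, 1/2) + 0.5 × (2/5, 3/10, 3/10) = (11/30, 7/30, 2/5)

D_KL(P||M) = 0.0103 dits
D_KL(Q||M) = 0.0104 dits

JSD(P||Q) = 0.5 × 0.0103 + 0.5 × 0.0104 = 0.0103 dits

Unlike KL divergence, JSD is symmetric and bounded: 0 ≤ JSD ≤ log(2).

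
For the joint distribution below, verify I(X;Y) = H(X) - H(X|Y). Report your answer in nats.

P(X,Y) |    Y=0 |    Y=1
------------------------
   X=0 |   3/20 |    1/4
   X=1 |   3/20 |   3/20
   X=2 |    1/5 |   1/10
I(X;Y) = 0.0296 nats

Mutual information has multiple equivalent forms:
- I(X;Y) = H(X) - H(X|Y)
- I(X;Y) = H(Y) - H(Y|X)
- I(X;Y) = H(X) + H(Y) - H(X,Y)

Computing all quantities:
H(X) = 1.0889, H(Y) = 0.6931, H(X,Y) = 1.7524
H(X|Y) = 1.0593, H(Y|X) = 0.6635

Verification:
H(X) - H(X|Y) = 1.0889 - 1.0593 = 0.0296
H(Y) - H(Y|X) = 0.6931 - 0.6635 = 0.0296
H(X) + H(Y) - H(X,Y) = 1.0889 + 0.6931 - 1.7524 = 0.0296

All forms give I(X;Y) = 0.0296 nats. ✓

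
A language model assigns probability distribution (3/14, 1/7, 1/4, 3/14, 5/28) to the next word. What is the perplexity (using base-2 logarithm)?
4.9155

Perplexity is 2^H (or exp(H) for natural log).

First, H = -Σ p log p = 2.2973 bits
Perplexity = 2^2.2973 = 4.9155

Interpretation: The model's uncertainty is equivalent to choosing uniformly among 4.9 options.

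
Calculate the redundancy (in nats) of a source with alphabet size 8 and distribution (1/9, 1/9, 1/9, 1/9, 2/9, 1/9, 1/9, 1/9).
0.0362 nats

Redundancy measures how far a source is from maximum entropy:
R = H_max - H(X)

Maximum entropy for 8 symbols: H_max = log_e(8) = 2.0794 nats
Actual entropy: H(X) = 2.0432 nats
Redundancy: R = 2.0794 - 2.0432 = 0.0362 nats

This redundancy represents potential for compression: the source could be compressed by 0.0362 nats per symbol.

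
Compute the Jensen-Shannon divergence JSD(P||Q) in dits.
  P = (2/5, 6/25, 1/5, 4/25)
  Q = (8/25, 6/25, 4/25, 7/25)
0.0050 dits

Jensen-Shannon divergence is:
JSD(P||Q) = 0.5 × D_KL(P||M) + 0.5 × D_KL(Q||M)
where M = 0.5 × (P + Q) is the mixture distribution.

M = 0.5 × (2/5, 6/25, 1/5, 4/25) + 0.5 × (8/25, 6/25, 4/25, 7/25) = (9/25, 6/25, 0.18, 0.22)

D_KL(P||M) = 0.0053 dits
D_KL(Q||M) = 0.0048 dits

JSD(P||Q) = 0.5 × 0.0053 + 0.5 × 0.0048 = 0.0050 dits

Unlike KL divergence, JSD is symmetric and bounded: 0 ≤ JSD ≤ log(2).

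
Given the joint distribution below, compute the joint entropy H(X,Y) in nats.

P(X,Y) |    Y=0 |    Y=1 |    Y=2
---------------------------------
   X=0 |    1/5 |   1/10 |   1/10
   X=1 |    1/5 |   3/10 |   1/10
1.6957 nats

Joint entropy is H(X,Y) = -Σ_{x,y} p(x,y) log p(x,y).

Summing over all non-zero entries:
H(X,Y) = -[1/5·log_e(1/5) + 1/10·log_e(1/10) + 1/10·log_e(1/10) + 1/5·log_e(1/5) + 3/10·log_e(3/10) + 1/10·log_e(1/10)]
H(X,Y) = 1.6957 nats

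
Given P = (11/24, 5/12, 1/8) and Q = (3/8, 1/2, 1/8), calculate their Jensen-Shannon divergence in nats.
0.0040 nats

Jensen-Shannon divergence is:
JSD(P||Q) = 0.5 × D_KL(P||M) + 0.5 × D_KL(Q||M)
where M = 0.5 × (P + Q) is the mixture distribution.

M = 0.5 × (11/24, 5/12, 1/8) + 0.5 × (3/8, 1/2, 1/8) = (5/12, 11/24, 1/8)

D_KL(P||M) = 0.0040 nats
D_KL(Q||M) = 0.0040 nats

JSD(P||Q) = 0.5 × 0.0040 + 0.5 × 0.0040 = 0.0040 nats

Unlike KL divergence, JSD is symmetric and bounded: 0 ≤ JSD ≤ log(2).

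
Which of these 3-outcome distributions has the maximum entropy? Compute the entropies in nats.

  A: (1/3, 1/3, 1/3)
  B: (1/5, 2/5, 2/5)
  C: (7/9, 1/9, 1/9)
A

For a discrete distribution over n outcomes, entropy is maximized by the uniform distribution.

Computing entropies:
H(A) = 1.0986 nats
H(B) = 1.0549 nats
H(C) = 0.6837 nats

The uniform distribution (where all probabilities equal 1/3) achieves the maximum entropy of log_e(3) = 1.0986 nats.

Distribution A has the highest entropy.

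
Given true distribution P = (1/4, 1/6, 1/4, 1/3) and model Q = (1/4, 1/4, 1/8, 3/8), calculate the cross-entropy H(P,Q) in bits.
2.0550 bits

Cross-entropy: H(P,Q) = -Σ p(x) log q(x)

Alternatively: H(P,Q) = H(P) + D_KL(P||Q)
H(P) = 1.9591 bits
D_KL(P||Q) = 0.0959 bits

H(P,Q) = 1.9591 + 0.0959 = 2.0550 bits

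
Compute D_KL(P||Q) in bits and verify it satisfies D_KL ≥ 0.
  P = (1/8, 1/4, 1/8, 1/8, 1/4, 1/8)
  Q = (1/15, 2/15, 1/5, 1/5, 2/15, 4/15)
0.2606 bits

KL divergence satisfies the Gibbs inequality: D_KL(P||Q) ≥ 0 for all distributions P, Q.

D_KL(P||Q) = Σ p(x) log(p(x)/q(x))
Term by term:
  x=0: 1/8 × log_2[(1/8)/(1/15)] = 0.1134
  x=1: 1/4 × log_2[(1/4)/(2/15)] = 0.2267
  x=2: 1/8 × log_2[(1/8)/(1/5)] = -0.0848
  x=3: 1/8 × log_2[(1/8)/(1/5)] = -0.0848
  x=4: 1/4 × log_2[(1/4)/(2/15)] = 0.2267
  x=5: 1/8 × log_2[(1/8)/(4/15)] = -0.1366
D_KL(P||Q) = 0.2606 bits

D_KL(P||Q) = 0.2606 ≥ 0 ✓

This non-negativity is a fundamental property: relative entropy cannot be negative because it measures how different Q is from P.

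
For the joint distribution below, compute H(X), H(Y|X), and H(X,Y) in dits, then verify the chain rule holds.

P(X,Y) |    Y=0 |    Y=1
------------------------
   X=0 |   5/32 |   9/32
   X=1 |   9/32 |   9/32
H(X,Y) = 0.5908, H(X) = 0.2976, H(Y|X) = 0.2932 (all in dits)

Chain rule: H(X,Y) = H(X) + H(Y|X)

Left side — joint entropy directly:
H(X,Y) = -Σ p(x,y) log p(x,y) = 0.5908 dits

Right side — compute H(Y|X) from the conditional distributions:
P(X) = (7/16, 9/16), so H(X) = 0.2976 dits
H(Y|X) = Σ_x P(X=x) · H(Y|X=x):
  P(Y|X=0) = (5/14, 9/14), H(Y|X=0) = 0.2831, weight P(X=0) = 7/16
  P(Y|X=1) = (1/2, 1/2), H(Y|X=1) = 0.3010, weight P(X=1) = 9/16
H(Y|X) = 0.2932 dits

H(X) + H(Y|X) = 0.2976 + 0.2932 = 0.5908 dits

Both sides equal 0.5908 dits. ✓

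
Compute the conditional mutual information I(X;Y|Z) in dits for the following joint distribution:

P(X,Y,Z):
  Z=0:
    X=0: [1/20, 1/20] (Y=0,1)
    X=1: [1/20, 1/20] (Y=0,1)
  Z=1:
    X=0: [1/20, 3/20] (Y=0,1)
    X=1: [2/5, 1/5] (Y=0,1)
0.0234 dits

Conditional mutual information: I(X;Y|Z) = H(X|Z) + H(Y|Z) - H(X,Y|Z)

H(Z) = 0.2173
H(X,Z) = 0.4729 → H(X|Z) = 0.2556
H(Y,Z) = 0.5156 → H(Y|Z) = 0.2983
H(X,Y,Z) = 0.7478 → H(X,Y|Z) = 0.5305

I(X;Y|Z) = 0.2556 + 0.2983 - 0.5305 = 0.0234 dits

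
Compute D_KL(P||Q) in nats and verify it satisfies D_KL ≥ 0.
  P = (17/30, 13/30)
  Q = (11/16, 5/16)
0.0321 nats

KL divergence satisfies the Gibbs inequality: D_KL(P||Q) ≥ 0 for all distributions P, Q.

D_KL(P||Q) = Σ p(x) log(p(x)/q(x))
Term by term:
  x=0: 17/30 × log_e[(17/30)/(11/16)] = -0.1095
  x=1: 13/30 × log_e[(13/30)/(5/16)] = 0.1417
D_KL(P||Q) = 0.0321 nats

D_KL(P||Q) = 0.0321 ≥ 0 ✓

This non-negativity is a fundamental property: relative entropy cannot be negative because it measures how different Q is from P.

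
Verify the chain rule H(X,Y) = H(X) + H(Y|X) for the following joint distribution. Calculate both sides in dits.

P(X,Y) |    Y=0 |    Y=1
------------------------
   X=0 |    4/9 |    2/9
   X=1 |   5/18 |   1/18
H(X,Y) = 0.5259, H(X) = 0.2764, H(Y|X) = 0.2495 (all in dits)

Chain rule: H(X,Y) = H(X) + H(Y|X)

Left side — joint entropy directly:
H(X,Y) = -Σ p(x,y) log p(x,y) = 0.5259 dits

Right side — compute H(Y|X) from the conditional distributions:
P(X) = (2/3, 1/3), so H(X) = 0.2764 dits
H(Y|X) = Σ_x P(X=x) · H(Y|X=x):
  P(Y|X=0) = (2/3, 1/3), H(Y|X=0) = 0.2764, weight P(X=0) = 2/3
  P(Y|X=1) = (5/6, 1/6), H(Y|X=1) = 0.1957, weight P(X=1) = 1/3
H(Y|X) = 0.2495 dits

H(X) + H(Y|X) = 0.2764 + 0.2495 = 0.5259 dits

Both sides equal 0.5259 dits. ✓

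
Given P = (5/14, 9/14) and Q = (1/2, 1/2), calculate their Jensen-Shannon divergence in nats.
0.0105 nats

Jensen-Shannon divergence is:
JSD(P||Q) = 0.5 × D_KL(P||M) + 0.5 × D_KL(Q||M)
where M = 0.5 × (P + Q) is the mixture distribution.

M = 0.5 × (5/14, 9/14) + 0.5 × (1/2, 1/2) = (3/7, 4/7)

D_KL(P||M) = 0.0106 nats
D_KL(Q||M) = 0.0103 nats

JSD(P||Q) = 0.5 × 0.0106 + 0.5 × 0.0103 = 0.0105 nats

Unlike KL divergence, JSD is symmetric and bounded: 0 ≤ JSD ≤ log(2).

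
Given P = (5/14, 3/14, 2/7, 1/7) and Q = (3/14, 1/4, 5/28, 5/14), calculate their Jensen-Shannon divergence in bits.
0.0572 bits

Jensen-Shannon divergence is:
JSD(P||Q) = 0.5 × D_KL(P||M) + 0.5 × D_KL(Q||M)
where M = 0.5 × (P + Q) is the mixture distribution.

M = 0.5 × (5/14, 3/14, 2/7, 1/7) + 0.5 × (3/14, 1/4, 5/28, 5/14) = (2/7, 0.232143, 0.232143, 1/4)

D_KL(P||M) = 0.0605 bits
D_KL(Q||M) = 0.0540 bits

JSD(P||Q) = 0.5 × 0.0605 + 0.5 × 0.0540 = 0.0572 bits

Unlike KL divergence, JSD is symmetric and bounded: 0 ≤ JSD ≤ log(2).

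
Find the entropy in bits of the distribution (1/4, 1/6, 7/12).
1.3844 bits

Shannon entropy is H(X) = -Σ p(x) log p(x).

For P = (1/4, 1/6, 7/12):
H = -1/4 × log_2(1/4) -1/6 × log_2(1/6) -7/12 × log_2(7/12)
H = 1.3844 bits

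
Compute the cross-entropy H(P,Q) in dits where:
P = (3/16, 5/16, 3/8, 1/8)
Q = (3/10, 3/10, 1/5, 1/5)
0.6109 dits

Cross-entropy: H(P,Q) = -Σ p(x) log q(x)

Alternatively: H(P,Q) = H(P) + D_KL(P||Q)
H(P) = 0.5668 dits
D_KL(P||Q) = 0.0441 dits

H(P,Q) = 0.5668 + 0.0441 = 0.6109 dits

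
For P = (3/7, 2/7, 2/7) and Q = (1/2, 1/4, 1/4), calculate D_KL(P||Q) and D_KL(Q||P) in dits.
D_KL(P||Q) = 0.0044, D_KL(Q||P) = 0.0045

KL divergence is not symmetric: D_KL(P||Q) ≠ D_KL(Q||P) in general.

D_KL(P||Q) = 0.0044 dits
D_KL(Q||P) = 0.0045 dits

No, they are not equal!

This asymmetry is why KL divergence is not a true distance metric.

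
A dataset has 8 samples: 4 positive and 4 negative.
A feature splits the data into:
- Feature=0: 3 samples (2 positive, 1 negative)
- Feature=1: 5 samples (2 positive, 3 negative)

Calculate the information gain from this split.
0.0488 bits

Information Gain = H(Y) - H(Y|Feature)

Before split:
P(positive) = 4/8 = 0.5000
H(Y) = 1.0000 bits

After split:
Feature=0: H = 0.9183 bits (weight = 3/8)
Feature=1: H = 0.9710 bits (weight = 5/8)
H(Y|Feature) = (3/8)×0.9183 + (5/8)×0.9710 = 0.9512 bits

Information Gain = 1.0000 - 0.9512 = 0.0488 bits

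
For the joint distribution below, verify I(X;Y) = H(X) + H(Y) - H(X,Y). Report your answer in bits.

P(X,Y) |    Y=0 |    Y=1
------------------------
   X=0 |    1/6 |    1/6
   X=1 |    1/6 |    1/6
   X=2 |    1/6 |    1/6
I(X;Y) = 0.0000 bits

Mutual information has multiple equivalent forms:
- I(X;Y) = H(X) - H(X|Y)
- I(X;Y) = H(Y) - H(Y|X)
- I(X;Y) = H(X) + H(Y) - H(X,Y)

Computing all quantities:
H(X) = 1.5850, H(Y) = 1.0000, H(X,Y) = 2.5850
H(X|Y) = 1.5850, H(Y|X) = 1.0000

Verification:
H(X) - H(X|Y) = 1.5850 - 1.5850 = 0.0000
H(Y) - H(Y|X) = 1.0000 - 1.0000 = 0.0000
H(X) + H(Y) - H(X,Y) = 1.5850 + 1.0000 - 2.5850 = 0.0000

All forms give I(X;Y) = 0.0000 bits. ✓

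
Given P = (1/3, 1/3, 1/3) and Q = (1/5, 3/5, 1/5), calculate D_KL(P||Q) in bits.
0.2086 bits

KL divergence: D_KL(P||Q) = Σ p(x) log(p(x)/q(x))

Computing term by term:
  x=0: 1/3 × log_2[(1/3)/(1/5)] = 1/3 × 0.7370 = 0.2457
  x=1: 1/3 × log_2[(1/3)/(3/5)] = 1/3 × -0.8480 = -0.2827
  x=2: 1/3 × log_2[(1/3)/(1/5)] = 1/3 × 0.7370 = 0.2457

D_KL(P||Q) = 0.2086 bits

Note: KL divergence is always non-negative and equals 0 iff P = Q.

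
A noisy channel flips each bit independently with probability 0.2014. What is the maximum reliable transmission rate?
0.2753 bits

For a binary symmetric channel (BSC) with error probability p:
Capacity C = 1 - H(p) bits per symbol

where H(p) = -p log₂(p) - (1-p) log₂(1-p) is the binary entropy function.

H(0.2014) = 0.7247 bits
C = 1 - 0.7247 = 0.2753 bits per symbol

This means we can reliably transmit up to 0.2753 bits of information per channel use.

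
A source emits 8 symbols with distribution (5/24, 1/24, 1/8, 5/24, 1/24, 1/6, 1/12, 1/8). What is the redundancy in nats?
0.1355 nats

Redundancy measures how far a source is from maximum entropy:
R = H_max - H(X)

Maximum entropy for 8 symbols: H_max = log_e(8) = 2.0794 nats
Actual entropy: H(X) = 1.9440 nats
Redundancy: R = 2.0794 - 1.9440 = 0.1355 nats

This redundancy represents potential for compression: the source could be compressed by 0.1355 nats per symbol.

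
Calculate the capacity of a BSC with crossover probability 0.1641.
0.3560 bits

For a binary symmetric channel (BSC) with error probability p:
Capacity C = 1 - H(p) bits per symbol

where H(p) = -p log₂(p) - (1-p) log₂(1-p) is the binary entropy function.

H(0.1641) = 0.6440 bits
C = 1 - 0.6440 = 0.3560 bits per symbol

This means we can reliably transmit up to 0.3560 bits of information per channel use.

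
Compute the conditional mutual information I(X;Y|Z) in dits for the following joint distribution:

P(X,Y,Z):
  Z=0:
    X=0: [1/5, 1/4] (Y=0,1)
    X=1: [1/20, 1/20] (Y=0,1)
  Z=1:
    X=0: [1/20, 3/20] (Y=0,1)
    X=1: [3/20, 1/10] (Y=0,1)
0.0126 dits

Conditional mutual information: I(X;Y|Z) = H(X|Z) + H(Y|Z) - H(X,Y|Z)

H(Z) = 0.2989
H(X,Z) = 0.5464 → H(X|Z) = 0.2475
H(Y,Z) = 0.5977 → H(Y|Z) = 0.2988
H(X,Y,Z) = 0.8326 → H(X,Y|Z) = 0.5338

I(X;Y|Z) = 0.2475 + 0.2988 - 0.5338 = 0.0126 dits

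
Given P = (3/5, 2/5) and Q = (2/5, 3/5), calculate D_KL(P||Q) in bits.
0.1170 bits

KL divergence: D_KL(P||Q) = Σ p(x) log(p(x)/q(x))

Computing term by term:
  x=0: 3/5 × log_2[(3/5)/(2/5)] = 3/5 × 0.5850 = 0.3510
  x=1: 2/5 × log_2[(2/5)/(3/5)] = 2/5 × -0.5850 = -0.2340

D_KL(P||Q) = 0.1170 bits

Note: KL divergence is always non-negative and equals 0 iff P = Q.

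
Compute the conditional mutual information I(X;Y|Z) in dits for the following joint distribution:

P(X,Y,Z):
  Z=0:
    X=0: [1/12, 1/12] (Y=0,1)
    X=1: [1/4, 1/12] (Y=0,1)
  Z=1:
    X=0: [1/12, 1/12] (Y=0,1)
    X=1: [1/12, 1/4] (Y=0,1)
0.0133 dits

Conditional mutual information: I(X;Y|Z) = H(X|Z) + H(Y|Z) - H(X,Y|Z)

H(Z) = 0.3010
H(X,Z) = 0.5775 → H(X|Z) = 0.2764
H(Y,Z) = 0.5775 → H(Y|Z) = 0.2764
H(X,Y,Z) = 0.8406 → H(X,Y|Z) = 0.5396

I(X;Y|Z) = 0.2764 + 0.2764 - 0.5396 = 0.0133 dits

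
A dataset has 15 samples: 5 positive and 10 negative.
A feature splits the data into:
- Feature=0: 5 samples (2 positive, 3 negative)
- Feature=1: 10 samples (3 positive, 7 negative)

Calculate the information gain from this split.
0.0071 bits

Information Gain = H(Y) - H(Y|Feature)

Before split:
P(positive) = 5/15 = 0.3333
H(Y) = 0.9183 bits

After split:
Feature=0: H = 0.9710 bits (weight = 5/15)
Feature=1: H = 0.8813 bits (weight = 10/15)
H(Y|Feature) = (5/15)×0.9710 + (10/15)×0.8813 = 0.9112 bits

Information Gain = 0.9183 - 0.9112 = 0.0071 bits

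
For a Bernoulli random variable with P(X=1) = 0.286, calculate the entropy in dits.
0.2599 dits

The binary entropy function is:
H(p) = -p log(p) - (1-p) log(1-p)

H(0.286) = -0.286 × log_10(0.286) - 0.714 × log_10(0.714)
H(0.286) = 0.2599 dits

Note: Binary entropy is maximized at p=0.5 (H=1 bit) and minimized at p=0 or p=1 (H=0).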